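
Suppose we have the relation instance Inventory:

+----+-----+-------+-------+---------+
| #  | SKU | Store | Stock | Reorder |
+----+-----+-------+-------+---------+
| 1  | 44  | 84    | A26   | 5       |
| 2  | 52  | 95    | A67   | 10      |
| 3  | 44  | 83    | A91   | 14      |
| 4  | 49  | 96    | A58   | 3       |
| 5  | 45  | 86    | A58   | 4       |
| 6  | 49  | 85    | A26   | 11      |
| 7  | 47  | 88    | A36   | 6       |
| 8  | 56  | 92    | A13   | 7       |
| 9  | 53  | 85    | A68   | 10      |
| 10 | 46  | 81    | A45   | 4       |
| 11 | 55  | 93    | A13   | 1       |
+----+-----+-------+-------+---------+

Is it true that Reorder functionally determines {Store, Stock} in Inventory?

Reorder=5: row 1 → {Store,Stock} = (84, A26) ✓
Reorder=10: rows 2, 9 → {Store,Stock} takes values {(95, A67), (85, A68)} — violation
Reorder=14: row 3 → {Store,Stock} = (83, A91) ✓
Reorder=3: row 4 → {Store,Stock} = (96, A58) ✓
Reorder=4: rows 5, 10 → {Store,Stock} takes values {(86, A58), (81, A45)} — violation
Reorder=11: row 6 → {Store,Stock} = (85, A26) ✓
Reorder=6: row 7 → {Store,Stock} = (88, A36) ✓
Reorder=7: row 8 → {Store,Stock} = (92, A13) ✓
Reorder=1: row 11 → {Store,Stock} = (93, A13) ✓
Two rows agree on Reorder but differ on {Store, Stock}, so Reorder → {Store, Stock} does not hold.

No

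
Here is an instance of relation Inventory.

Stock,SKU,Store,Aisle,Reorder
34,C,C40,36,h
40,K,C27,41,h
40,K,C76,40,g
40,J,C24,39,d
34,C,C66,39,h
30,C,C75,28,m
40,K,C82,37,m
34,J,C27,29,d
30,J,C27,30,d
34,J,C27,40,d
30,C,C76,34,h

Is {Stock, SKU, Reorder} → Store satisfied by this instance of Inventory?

No

(Stock=34, SKU=C, Reorder=h): 2 rows → Store takes values {C40, C66} — violation
(Stock=40, SKU=K, Reorder=h): 1 row → Store = C27 ✓
(Stock=40, SKU=K, Reorder=g): 1 row → Store = C76 ✓
(Stock=40, SKU=J, Reorder=d): 1 row → Store = C24 ✓
(Stock=30, SKU=C, Reorder=m): 1 row → Store = C75 ✓
(Stock=40, SKU=K, Reorder=m): 1 row → Store = C82 ✓
(Stock=34, SKU=J, Reorder=d): 2 rows → Store = C27, C27 ✓
(Stock=30, SKU=J, Reorder=d): 1 row → Store = C27 ✓
(Stock=30, SKU=C, Reorder=h): 1 row → Store = C76 ✓
Two rows agree on {Stock, SKU, Reorder} but differ on Store, so {Stock, SKU, Reorder} → Store does not hold.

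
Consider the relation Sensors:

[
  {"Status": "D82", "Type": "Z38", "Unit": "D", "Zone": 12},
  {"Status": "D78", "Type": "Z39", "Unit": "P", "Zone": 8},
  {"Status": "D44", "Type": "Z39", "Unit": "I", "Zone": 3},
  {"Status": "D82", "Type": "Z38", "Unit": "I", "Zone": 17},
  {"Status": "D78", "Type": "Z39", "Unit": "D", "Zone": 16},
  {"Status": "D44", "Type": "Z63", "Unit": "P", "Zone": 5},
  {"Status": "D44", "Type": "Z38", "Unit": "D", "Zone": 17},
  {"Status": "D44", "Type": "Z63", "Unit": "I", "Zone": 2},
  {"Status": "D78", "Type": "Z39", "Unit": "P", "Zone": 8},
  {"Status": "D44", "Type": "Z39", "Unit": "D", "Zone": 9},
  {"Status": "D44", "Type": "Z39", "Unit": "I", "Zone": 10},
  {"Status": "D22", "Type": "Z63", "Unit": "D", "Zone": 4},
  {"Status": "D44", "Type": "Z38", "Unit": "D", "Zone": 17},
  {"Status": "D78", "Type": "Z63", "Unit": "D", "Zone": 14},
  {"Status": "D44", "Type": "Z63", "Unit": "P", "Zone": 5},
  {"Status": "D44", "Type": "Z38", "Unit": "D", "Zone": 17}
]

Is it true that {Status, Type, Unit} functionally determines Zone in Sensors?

(Status=D82, Type=Z38, Unit=D): 1 row → Zone = 12 ✓
(Status=D78, Type=Z39, Unit=P): 2 rows → Zone = 8, 8 ✓
(Status=D44, Type=Z39, Unit=I): 2 rows → Zone takes values {3, 10} — violation
(Status=D82, Type=Z38, Unit=I): 1 row → Zone = 17 ✓
(Status=D78, Type=Z39, Unit=D): 1 row → Zone = 16 ✓
(Status=D44, Type=Z63, Unit=P): 2 rows → Zone = 5, 5 ✓
(Status=D44, Type=Z38, Unit=D): 3 rows → Zone = 17, 17, 17 ✓
(Status=D44, Type=Z63, Unit=I): 1 row → Zone = 2 ✓
(Status=D44, Type=Z39, Unit=D): 1 row → Zone = 9 ✓
(Status=D22, Type=Z63, Unit=D): 1 row → Zone = 4 ✓
(Status=D78, Type=Z63, Unit=D): 1 row → Zone = 14 ✓
Two rows agree on {Status, Type, Unit} but differ on Zone, so {Status, Type, Unit} → Zone does not hold.

No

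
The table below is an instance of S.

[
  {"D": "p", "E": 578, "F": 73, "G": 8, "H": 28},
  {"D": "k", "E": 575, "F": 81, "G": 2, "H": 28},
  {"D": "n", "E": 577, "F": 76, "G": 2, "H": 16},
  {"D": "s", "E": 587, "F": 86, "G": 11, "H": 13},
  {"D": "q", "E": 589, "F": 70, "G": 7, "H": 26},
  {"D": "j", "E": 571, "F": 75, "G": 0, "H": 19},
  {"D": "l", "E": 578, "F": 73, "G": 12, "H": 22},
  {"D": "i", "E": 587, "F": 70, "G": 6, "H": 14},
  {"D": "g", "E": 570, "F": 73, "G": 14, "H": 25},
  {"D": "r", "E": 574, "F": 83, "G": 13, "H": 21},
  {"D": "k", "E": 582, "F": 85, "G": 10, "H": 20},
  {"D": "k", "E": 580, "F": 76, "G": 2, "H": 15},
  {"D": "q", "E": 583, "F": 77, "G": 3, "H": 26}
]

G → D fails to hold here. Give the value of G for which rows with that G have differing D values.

G=8: 1 row → D = p ✓
G=2: 3 rows → D takes values {k, n} — violation
G=11: 1 row → D = s ✓
G=7: 1 row → D = q ✓
G=0: 1 row → D = j ✓
G=12: 1 row → D = l ✓
G=6: 1 row → D = i ✓
G=14: 1 row → D = g ✓
G=13: 1 row → D = r ✓
G=10: 1 row → D = k ✓
G=3: 1 row → D = q ✓
The only G value with inconsistent D is G=2.

2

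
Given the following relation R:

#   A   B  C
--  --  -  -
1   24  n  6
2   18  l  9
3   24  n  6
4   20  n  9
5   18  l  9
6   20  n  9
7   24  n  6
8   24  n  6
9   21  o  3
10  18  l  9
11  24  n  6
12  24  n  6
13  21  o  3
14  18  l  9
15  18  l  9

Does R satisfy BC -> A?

(B=n, C=6): rows 1, 3, 7, 8, 11, 12 → A = 24, 24, 24, 24, 24, 24 ✓
(B=l, C=9): rows 2, 5, 10, 14, 15 → A = 18, 18, 18, 18, 18 ✓
(B=n, C=9): rows 4, 6 → A = 20, 20 ✓
(B=o, C=3): rows 9, 13 → A = 21, 21 ✓
Every BC value is associated with a single A value, so BC -> A holds.

Yes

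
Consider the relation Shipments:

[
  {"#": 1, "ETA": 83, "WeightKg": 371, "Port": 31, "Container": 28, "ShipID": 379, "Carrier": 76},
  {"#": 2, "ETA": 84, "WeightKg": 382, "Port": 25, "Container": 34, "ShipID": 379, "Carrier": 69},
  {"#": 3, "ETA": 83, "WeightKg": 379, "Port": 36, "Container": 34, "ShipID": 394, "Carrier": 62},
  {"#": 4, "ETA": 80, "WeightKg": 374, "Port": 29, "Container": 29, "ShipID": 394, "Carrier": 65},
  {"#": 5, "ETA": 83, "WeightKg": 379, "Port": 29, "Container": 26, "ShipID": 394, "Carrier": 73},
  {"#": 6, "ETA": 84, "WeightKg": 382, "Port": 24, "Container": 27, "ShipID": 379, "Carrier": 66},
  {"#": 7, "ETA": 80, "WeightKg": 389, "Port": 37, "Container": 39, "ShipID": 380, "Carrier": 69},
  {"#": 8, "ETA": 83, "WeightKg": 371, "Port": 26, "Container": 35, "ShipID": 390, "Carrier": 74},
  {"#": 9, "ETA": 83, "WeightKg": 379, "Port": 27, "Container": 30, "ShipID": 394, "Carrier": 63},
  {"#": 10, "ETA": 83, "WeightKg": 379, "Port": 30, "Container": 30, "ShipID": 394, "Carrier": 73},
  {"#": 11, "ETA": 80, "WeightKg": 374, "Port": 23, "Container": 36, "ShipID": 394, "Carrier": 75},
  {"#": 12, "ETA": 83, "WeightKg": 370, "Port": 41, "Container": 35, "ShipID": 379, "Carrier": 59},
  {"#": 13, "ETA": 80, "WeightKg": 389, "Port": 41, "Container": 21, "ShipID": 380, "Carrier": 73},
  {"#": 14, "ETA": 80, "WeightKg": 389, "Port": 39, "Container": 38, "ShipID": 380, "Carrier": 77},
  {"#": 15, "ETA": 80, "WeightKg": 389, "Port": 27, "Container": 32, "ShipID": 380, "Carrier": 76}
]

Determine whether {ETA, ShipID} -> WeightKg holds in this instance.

No

(ETA=83, ShipID=379): rows 1, 12 → WeightKg takes values {371, 370} — violation
(ETA=84, ShipID=379): rows 2, 6 → WeightKg = 382, 382 ✓
(ETA=83, ShipID=394): rows 3, 5, 9, 10 → WeightKg = 379, 379, 379, 379 ✓
(ETA=80, ShipID=394): rows 4, 11 → WeightKg = 374, 374 ✓
(ETA=80, ShipID=380): rows 7, 13, 14, 15 → WeightKg = 389, 389, 389, 389 ✓
(ETA=83, ShipID=390): row 8 → WeightKg = 371 ✓
Two rows agree on {ETA, ShipID} but differ on WeightKg, so {ETA, ShipID} -> WeightKg does not hold.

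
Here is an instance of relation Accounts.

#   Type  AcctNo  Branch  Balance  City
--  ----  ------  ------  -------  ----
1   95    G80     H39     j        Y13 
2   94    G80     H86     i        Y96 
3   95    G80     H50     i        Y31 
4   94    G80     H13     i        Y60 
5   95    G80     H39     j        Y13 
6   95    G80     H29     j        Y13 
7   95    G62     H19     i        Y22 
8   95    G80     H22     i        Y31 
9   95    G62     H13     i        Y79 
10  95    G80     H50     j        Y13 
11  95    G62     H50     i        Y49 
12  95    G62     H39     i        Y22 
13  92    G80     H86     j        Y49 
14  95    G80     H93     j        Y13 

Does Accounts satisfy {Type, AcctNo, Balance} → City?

(Type=95, AcctNo=G80, Balance=j): rows 1, 5, 6, 10, 14 → City = Y13, Y13, Y13, Y13, Y13 ✓
(Type=94, AcctNo=G80, Balance=i): rows 2, 4 → City takes values {Y96, Y60} — violation
(Type=95, AcctNo=G80, Balance=i): rows 3, 8 → City = Y31, Y31 ✓
(Type=95, AcctNo=G62, Balance=i): rows 7, 9, 11, 12 → City takes values {Y22, Y79, Y49} — violation
(Type=92, AcctNo=G80, Balance=j): row 13 → City = Y49 ✓
Two rows agree on {Type, AcctNo, Balance} but differ on City, so {Type, AcctNo, Balance} → City does not hold.

No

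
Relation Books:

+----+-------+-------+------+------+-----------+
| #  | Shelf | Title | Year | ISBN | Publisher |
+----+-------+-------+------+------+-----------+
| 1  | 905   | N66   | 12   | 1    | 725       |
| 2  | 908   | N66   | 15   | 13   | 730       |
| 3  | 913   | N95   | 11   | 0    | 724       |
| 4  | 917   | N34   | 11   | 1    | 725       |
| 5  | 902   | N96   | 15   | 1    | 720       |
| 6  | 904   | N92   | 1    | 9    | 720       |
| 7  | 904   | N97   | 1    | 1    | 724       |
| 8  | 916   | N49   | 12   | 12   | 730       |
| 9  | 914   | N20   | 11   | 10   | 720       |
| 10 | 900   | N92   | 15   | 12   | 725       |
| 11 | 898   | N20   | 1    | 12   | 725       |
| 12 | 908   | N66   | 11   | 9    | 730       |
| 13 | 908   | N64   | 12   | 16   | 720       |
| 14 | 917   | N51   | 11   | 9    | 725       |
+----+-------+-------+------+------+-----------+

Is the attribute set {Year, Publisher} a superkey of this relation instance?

No

Rows 4 and 14 have the same {Year, Publisher} value (Year=11, Publisher=725) but are distinct tuples, so {Year, Publisher} does not determine every attribute — not a superkey.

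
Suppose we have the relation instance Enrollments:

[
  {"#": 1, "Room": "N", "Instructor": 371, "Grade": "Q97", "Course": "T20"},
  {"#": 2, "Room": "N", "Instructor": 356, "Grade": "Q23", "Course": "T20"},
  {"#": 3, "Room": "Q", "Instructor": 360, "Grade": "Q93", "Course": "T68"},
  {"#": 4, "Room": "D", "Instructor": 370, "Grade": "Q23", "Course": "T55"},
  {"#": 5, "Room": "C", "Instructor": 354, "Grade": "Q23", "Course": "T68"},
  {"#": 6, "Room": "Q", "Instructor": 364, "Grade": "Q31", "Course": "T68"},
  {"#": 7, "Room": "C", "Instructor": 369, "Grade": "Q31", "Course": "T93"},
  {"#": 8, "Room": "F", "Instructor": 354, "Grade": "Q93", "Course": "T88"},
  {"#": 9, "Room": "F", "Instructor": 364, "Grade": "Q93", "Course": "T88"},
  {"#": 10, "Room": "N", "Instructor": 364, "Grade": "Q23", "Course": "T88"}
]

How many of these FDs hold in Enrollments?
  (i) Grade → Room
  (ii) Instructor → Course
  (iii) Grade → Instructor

0

(i) Grade → Room: Grade=Q23: rows 2, 4, 5, 10 → Room takes values {N, D, C} — violation; Grade=Q93: rows 3, 8, 9 → Room takes values {Q, F} — violation; Grade=Q31: rows 6, 7 → Room takes values {Q, C} — violation — fails.
(ii) Instructor → Course: Instructor=354: rows 5, 8 → Course takes values {T68, T88} — violation; Instructor=364: rows 6, 9, 10 → Course takes values {T68, T88} — violation — fails.
(iii) Grade → Instructor: Grade=Q23: rows 2, 4, 5, 10 → Instructor takes values {356, 370, 354, 364} — violation; Grade=Q93: rows 3, 8, 9 → Instructor takes values {360, 354, 364} — violation; Grade=Q31: rows 6, 7 → Instructor takes values {364, 369} — violation — fails.
None of the 3 dependencies hold.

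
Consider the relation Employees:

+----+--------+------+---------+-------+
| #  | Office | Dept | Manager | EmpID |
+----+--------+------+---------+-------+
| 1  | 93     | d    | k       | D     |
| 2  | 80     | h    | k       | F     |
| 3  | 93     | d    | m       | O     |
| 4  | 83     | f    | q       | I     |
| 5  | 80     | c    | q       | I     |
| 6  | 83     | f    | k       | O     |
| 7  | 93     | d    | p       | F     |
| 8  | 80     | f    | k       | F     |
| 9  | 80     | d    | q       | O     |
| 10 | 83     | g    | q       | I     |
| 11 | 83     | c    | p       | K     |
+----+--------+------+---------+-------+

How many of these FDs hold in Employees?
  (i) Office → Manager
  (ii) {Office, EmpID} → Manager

(i) Office → Manager: Office=93: rows 1, 3, 7 → Manager takes values {k, m, p} — violation; Office=80: rows 2, 5, 8, 9 → Manager takes values {k, q} — violation; Office=83: rows 4, 6, 10, 11 → Manager takes values {q, k, p} — violation — fails.
(ii) {Office, EmpID} → Manager: every LHS value maps to a single RHS value — holds.
1 of the 2 dependencies holds.

1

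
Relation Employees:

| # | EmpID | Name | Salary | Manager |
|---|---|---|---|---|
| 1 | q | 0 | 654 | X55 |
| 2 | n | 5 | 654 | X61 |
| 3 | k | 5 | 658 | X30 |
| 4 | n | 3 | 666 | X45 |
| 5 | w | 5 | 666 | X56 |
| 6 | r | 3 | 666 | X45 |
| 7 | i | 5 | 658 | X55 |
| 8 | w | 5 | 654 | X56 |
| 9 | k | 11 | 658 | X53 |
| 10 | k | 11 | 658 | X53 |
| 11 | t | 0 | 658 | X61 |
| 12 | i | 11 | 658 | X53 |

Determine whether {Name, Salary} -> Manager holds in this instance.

No

(Name=0, Salary=654): row 1 → Manager = X55 ✓
(Name=5, Salary=654): rows 2, 8 → Manager takes values {X61, X56} — violation
(Name=5, Salary=658): rows 3, 7 → Manager takes values {X30, X55} — violation
(Name=3, Salary=666): rows 4, 6 → Manager = X45, X45 ✓
(Name=5, Salary=666): row 5 → Manager = X56 ✓
(Name=11, Salary=658): rows 9, 10, 12 → Manager = X53, X53, X53 ✓
(Name=0, Salary=658): row 11 → Manager = X61 ✓
Two rows agree on {Name, Salary} but differ on Manager, so {Name, Salary} -> Manager does not hold.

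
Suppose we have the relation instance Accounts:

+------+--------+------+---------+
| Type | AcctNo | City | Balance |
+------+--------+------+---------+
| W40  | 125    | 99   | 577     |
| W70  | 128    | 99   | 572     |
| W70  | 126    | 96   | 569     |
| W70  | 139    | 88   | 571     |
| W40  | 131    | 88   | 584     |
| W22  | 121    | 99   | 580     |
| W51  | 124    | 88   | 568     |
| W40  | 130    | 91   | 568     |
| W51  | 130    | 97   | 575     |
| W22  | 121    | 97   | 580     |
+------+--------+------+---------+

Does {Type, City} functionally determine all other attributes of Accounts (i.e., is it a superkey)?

All 10 rows have distinct {Type, City} values, so {Type, City} → (all attributes) holds and {Type, City} is a superkey.

Yes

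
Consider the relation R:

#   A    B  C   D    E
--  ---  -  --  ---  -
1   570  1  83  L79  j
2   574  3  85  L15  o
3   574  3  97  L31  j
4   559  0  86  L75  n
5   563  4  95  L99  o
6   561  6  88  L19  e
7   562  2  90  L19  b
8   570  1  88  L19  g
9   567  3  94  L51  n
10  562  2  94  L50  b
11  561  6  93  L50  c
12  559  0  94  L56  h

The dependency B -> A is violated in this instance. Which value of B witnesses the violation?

3

B=1: rows 1, 8 → A = 570, 570 ✓
B=3: rows 2, 3, 9 → A takes values {574, 567} — violation
B=0: rows 4, 12 → A = 559, 559 ✓
B=4: row 5 → A = 563 ✓
B=6: rows 6, 11 → A = 561, 561 ✓
B=2: rows 7, 10 → A = 562, 562 ✓
The only B value with inconsistent A is B=3.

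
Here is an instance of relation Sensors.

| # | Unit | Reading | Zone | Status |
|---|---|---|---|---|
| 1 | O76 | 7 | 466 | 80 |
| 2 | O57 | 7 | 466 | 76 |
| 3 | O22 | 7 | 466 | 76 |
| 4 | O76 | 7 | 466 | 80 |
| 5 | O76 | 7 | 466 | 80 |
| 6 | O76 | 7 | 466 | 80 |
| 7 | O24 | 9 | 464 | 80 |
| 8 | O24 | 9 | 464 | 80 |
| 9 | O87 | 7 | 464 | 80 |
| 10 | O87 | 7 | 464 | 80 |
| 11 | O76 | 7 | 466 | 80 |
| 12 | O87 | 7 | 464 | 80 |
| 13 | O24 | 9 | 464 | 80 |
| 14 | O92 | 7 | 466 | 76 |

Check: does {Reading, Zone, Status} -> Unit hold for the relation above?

(Reading=7, Zone=466, Status=80): rows 1, 4, 5, 6, 11 → Unit = O76, O76, O76, O76, O76 ✓
(Reading=7, Zone=466, Status=76): rows 2, 3, 14 → Unit takes values {O57, O22, O92} — violation
(Reading=9, Zone=464, Status=80): rows 7, 8, 13 → Unit = O24, O24, O24 ✓
(Reading=7, Zone=464, Status=80): rows 9, 10, 12 → Unit = O87, O87, O87 ✓
Two rows agree on {Reading, Zone, Status} but differ on Unit, so {Reading, Zone, Status} -> Unit does not hold.

No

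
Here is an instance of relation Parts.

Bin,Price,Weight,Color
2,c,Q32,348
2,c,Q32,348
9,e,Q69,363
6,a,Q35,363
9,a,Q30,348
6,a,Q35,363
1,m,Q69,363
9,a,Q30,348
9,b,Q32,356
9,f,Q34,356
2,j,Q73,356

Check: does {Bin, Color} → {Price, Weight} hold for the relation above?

No

(Bin=2, Color=348): 2 rows → {Price,Weight} = (c, Q32), (c, Q32) ✓
(Bin=9, Color=363): 1 row → {Price,Weight} = (e, Q69) ✓
(Bin=6, Color=363): 2 rows → {Price,Weight} = (a, Q35), (a, Q35) ✓
(Bin=9, Color=348): 2 rows → {Price,Weight} = (a, Q30), (a, Q30) ✓
(Bin=1, Color=363): 1 row → {Price,Weight} = (m, Q69) ✓
(Bin=9, Color=356): 2 rows → {Price,Weight} takes values {(b, Q32), (f, Q34)} — violation
(Bin=2, Color=356): 1 row → {Price,Weight} = (j, Q73) ✓
Two rows agree on {Bin, Color} but differ on {Price, Weight}, so {Bin, Color} → {Price, Weight} does not hold.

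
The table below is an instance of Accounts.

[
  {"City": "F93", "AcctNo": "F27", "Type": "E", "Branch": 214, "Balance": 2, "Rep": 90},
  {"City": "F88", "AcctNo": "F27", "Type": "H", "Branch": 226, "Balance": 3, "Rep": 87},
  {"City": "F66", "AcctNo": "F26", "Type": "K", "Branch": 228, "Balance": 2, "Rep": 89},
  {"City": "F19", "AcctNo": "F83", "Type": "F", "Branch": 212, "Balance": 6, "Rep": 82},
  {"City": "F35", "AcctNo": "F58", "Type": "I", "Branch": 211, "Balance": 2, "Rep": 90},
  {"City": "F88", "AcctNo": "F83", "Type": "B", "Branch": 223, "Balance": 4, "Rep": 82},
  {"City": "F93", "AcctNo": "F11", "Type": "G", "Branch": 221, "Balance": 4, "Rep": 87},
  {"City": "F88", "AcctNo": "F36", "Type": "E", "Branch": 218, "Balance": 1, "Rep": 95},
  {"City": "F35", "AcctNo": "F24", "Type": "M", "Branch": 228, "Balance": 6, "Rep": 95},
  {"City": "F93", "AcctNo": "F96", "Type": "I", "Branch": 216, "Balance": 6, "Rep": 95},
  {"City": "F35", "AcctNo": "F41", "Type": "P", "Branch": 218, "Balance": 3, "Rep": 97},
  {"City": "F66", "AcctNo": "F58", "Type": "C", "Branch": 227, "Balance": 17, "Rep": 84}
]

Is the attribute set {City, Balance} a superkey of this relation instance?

All 12 rows have distinct {City, Balance} values, so {City, Balance} → (all attributes) holds and {City, Balance} is a superkey.

Yes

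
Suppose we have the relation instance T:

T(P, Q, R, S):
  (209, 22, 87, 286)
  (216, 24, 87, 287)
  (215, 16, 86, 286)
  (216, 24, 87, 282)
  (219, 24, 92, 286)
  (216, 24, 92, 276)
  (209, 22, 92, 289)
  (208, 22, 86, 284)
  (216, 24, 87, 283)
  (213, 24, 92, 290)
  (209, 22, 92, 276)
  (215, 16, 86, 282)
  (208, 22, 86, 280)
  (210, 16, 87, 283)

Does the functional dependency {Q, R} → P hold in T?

(Q=22, R=87): 1 row → P = 209 ✓
(Q=24, R=87): 3 rows → P = 216, 216, 216 ✓
(Q=16, R=86): 2 rows → P = 215, 215 ✓
(Q=24, R=92): 3 rows → P takes values {219, 216, 213} — violation
(Q=22, R=92): 2 rows → P = 209, 209 ✓
(Q=22, R=86): 2 rows → P = 208, 208 ✓
(Q=16, R=87): 1 row → P = 210 ✓
Two rows agree on {Q, R} but differ on P, so {Q, R} → P does not hold.

No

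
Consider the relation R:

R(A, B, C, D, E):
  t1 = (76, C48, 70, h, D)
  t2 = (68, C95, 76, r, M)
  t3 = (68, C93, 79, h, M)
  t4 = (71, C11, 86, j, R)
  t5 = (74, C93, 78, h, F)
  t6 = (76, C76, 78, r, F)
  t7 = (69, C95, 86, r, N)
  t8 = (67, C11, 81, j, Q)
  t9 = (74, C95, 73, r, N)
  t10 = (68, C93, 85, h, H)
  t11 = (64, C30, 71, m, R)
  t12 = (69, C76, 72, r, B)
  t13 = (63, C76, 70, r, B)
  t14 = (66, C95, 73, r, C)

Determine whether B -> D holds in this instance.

Yes

B=C48: row 1 → D = h ✓
B=C95: rows 2, 7, 9, 14 → D = r, r, r, r ✓
B=C93: rows 3, 5, 10 → D = h, h, h ✓
B=C11: rows 4, 8 → D = j, j ✓
B=C76: rows 6, 12, 13 → D = r, r, r ✓
B=C30: row 11 → D = m ✓
Every B value is associated with a single D value, so B -> D holds.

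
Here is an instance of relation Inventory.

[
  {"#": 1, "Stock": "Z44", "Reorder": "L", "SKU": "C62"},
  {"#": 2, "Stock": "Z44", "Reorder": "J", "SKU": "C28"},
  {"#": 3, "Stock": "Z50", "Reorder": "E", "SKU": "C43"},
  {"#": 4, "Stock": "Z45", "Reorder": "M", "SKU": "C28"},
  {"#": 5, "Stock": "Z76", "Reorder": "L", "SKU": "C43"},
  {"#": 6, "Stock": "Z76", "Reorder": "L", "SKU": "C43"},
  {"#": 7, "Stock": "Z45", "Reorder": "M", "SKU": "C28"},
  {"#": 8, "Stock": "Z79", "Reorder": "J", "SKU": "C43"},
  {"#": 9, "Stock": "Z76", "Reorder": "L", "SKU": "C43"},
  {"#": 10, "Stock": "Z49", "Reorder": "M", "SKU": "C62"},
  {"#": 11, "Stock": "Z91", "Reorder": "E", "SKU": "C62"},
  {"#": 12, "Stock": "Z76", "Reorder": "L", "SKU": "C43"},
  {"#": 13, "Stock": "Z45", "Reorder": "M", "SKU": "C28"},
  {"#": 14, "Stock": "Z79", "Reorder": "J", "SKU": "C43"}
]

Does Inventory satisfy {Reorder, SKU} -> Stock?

(Reorder=L, SKU=C62): row 1 → Stock = Z44 ✓
(Reorder=J, SKU=C28): row 2 → Stock = Z44 ✓
(Reorder=E, SKU=C43): row 3 → Stock = Z50 ✓
(Reorder=M, SKU=C28): rows 4, 7, 13 → Stock = Z45, Z45, Z45 ✓
(Reorder=L, SKU=C43): rows 5, 6, 9, 12 → Stock = Z76, Z76, Z76, Z76 ✓
(Reorder=J, SKU=C43): rows 8, 14 → Stock = Z79, Z79 ✓
(Reorder=M, SKU=C62): row 10 → Stock = Z49 ✓
(Reorder=E, SKU=C62): row 11 → Stock = Z91 ✓
Every {Reorder, SKU} value is associated with a single Stock value, so {Reorder, SKU} -> Stock holds.

Yes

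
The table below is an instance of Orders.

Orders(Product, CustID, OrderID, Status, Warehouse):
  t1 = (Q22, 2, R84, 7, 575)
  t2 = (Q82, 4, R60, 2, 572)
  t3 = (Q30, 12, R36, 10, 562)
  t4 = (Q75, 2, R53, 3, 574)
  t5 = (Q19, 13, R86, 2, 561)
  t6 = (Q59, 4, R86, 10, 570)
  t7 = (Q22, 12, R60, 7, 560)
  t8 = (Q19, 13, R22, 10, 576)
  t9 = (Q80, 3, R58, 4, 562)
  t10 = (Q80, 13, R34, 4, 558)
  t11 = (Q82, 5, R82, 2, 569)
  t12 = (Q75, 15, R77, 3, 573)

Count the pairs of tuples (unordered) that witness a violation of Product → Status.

Product=Q22: all 2 rows agree on Status — 0 pairs.
Product=Q82: all 2 rows agree on Status — 0 pairs.
Product=Q75: all 2 rows agree on Status — 0 pairs.
Product=Q19: violating pairs (5,8) — 1 pair.
Product=Q80: all 2 rows agree on Status — 0 pairs.

1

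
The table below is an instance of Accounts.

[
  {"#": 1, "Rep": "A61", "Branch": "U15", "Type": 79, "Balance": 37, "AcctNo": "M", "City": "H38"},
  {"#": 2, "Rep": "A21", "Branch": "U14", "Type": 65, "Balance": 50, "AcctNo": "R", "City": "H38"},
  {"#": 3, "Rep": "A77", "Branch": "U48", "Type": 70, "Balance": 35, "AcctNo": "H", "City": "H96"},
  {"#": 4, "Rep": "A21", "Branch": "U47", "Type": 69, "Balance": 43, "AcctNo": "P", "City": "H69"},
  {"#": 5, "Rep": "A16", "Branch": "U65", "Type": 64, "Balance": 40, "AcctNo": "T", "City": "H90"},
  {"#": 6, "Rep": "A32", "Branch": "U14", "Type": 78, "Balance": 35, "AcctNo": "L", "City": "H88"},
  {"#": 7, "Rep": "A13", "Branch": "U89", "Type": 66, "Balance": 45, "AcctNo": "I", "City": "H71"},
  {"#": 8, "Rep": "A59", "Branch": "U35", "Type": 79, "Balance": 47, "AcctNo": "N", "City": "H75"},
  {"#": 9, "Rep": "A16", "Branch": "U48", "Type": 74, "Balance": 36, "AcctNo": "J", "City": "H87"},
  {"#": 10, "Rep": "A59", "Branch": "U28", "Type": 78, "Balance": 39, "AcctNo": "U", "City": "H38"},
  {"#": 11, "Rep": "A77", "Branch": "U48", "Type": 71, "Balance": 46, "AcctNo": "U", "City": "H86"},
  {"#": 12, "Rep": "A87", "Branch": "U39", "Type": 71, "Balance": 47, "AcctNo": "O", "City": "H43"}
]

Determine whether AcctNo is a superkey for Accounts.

Rows 10 and 11 have the same AcctNo value AcctNo=U but are distinct tuples, so AcctNo does not determine every attribute — not a superkey.

No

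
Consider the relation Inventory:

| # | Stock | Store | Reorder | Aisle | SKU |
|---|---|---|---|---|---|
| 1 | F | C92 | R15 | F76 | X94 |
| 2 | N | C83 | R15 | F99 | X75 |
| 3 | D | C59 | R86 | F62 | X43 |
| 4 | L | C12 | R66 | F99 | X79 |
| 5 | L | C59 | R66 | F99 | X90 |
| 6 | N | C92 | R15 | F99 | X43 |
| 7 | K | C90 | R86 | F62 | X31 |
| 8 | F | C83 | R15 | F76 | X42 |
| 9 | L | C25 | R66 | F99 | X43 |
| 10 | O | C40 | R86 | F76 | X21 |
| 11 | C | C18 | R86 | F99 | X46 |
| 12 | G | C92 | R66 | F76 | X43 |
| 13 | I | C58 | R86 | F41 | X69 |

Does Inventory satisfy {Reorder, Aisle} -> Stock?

(Reorder=R15, Aisle=F76): rows 1, 8 → Stock = F, F ✓
(Reorder=R15, Aisle=F99): rows 2, 6 → Stock = N, N ✓
(Reorder=R86, Aisle=F62): rows 3, 7 → Stock takes values {D, K} — violation
(Reorder=R66, Aisle=F99): rows 4, 5, 9 → Stock = L, L, L ✓
(Reorder=R86, Aisle=F76): row 10 → Stock = O ✓
(Reorder=R86, Aisle=F99): row 11 → Stock = C ✓
(Reorder=R66, Aisle=F76): row 12 → Stock = G ✓
(Reorder=R86, Aisle=F41): row 13 → Stock = I ✓
Two rows agree on {Reorder, Aisle} but differ on Stock, so {Reorder, Aisle} -> Stock does not hold.

No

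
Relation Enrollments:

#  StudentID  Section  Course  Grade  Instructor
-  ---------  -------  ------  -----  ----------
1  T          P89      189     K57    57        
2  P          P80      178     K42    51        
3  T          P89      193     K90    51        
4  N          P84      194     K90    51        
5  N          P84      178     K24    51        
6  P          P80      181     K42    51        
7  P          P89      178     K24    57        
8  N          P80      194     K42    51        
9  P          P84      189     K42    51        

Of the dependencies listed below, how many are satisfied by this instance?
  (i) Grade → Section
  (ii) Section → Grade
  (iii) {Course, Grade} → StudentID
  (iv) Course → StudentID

(i) Grade → Section: Grade=K42: rows 2, 6, 8, 9 → Section takes values {P80, P84} — violation; Grade=K90: rows 3, 4 → Section takes values {P89, P84} — violation; Grade=K24: rows 5, 7 → Section takes values {P84, P89} — violation — fails.
(ii) Section → Grade: Section=P89: rows 1, 3, 7 → Grade takes values {K57, K90, K24} — violation; Section=P84: rows 4, 5, 9 → Grade takes values {K90, K24, K42} — violation — fails.
(iii) {Course, Grade} → StudentID: (Course=178, Grade=K24): rows 5, 7 → StudentID takes values {N, P} — violation — fails.
(iv) Course → StudentID: Course=189: rows 1, 9 → StudentID takes values {T, P} — violation; Course=178: rows 2, 5, 7 → StudentID takes values {P, N} — violation — fails.
None of the 4 dependencies hold.

0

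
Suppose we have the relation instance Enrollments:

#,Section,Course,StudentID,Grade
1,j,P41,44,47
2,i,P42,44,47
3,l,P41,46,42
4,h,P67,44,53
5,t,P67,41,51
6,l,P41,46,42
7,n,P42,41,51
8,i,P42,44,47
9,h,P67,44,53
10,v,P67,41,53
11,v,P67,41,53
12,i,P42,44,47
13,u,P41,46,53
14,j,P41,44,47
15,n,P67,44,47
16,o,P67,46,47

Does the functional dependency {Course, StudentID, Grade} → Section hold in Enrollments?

(Course=P41, StudentID=44, Grade=47): rows 1, 14 → Section = j, j ✓
(Course=P42, StudentID=44, Grade=47): rows 2, 8, 12 → Section = i, i, i ✓
(Course=P41, StudentID=46, Grade=42): rows 3, 6 → Section = l, l ✓
(Course=P67, StudentID=44, Grade=53): rows 4, 9 → Section = h, h ✓
(Course=P67, StudentID=41, Grade=51): row 5 → Section = t ✓
(Course=P42, StudentID=41, Grade=51): row 7 → Section = n ✓
(Course=P67, StudentID=41, Grade=53): rows 10, 11 → Section = v, v ✓
(Course=P41, StudentID=46, Grade=53): row 13 → Section = u ✓
(Course=P67, StudentID=44, Grade=47): row 15 → Section = n ✓
(Course=P67, StudentID=46, Grade=47): row 16 → Section = o ✓
Every {Course, StudentID, Grade} value is associated with a single Section value, so {Course, StudentID, Grade} → Section holds.

Yes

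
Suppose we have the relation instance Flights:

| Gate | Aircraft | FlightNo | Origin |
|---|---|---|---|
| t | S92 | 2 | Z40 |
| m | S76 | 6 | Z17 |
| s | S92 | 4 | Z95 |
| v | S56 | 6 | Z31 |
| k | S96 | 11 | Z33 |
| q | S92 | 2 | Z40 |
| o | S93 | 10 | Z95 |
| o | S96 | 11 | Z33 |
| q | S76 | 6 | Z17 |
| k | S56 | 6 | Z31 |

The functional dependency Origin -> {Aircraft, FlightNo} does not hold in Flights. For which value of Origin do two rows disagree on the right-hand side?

Z95

Origin=Z40: 2 rows → {Aircraft,FlightNo} = (S92, 2), (S92, 2) ✓
Origin=Z17: 2 rows → {Aircraft,FlightNo} = (S76, 6), (S76, 6) ✓
Origin=Z95: 2 rows → {Aircraft,FlightNo} takes values {(S92, 4), (S93, 10)} — violation
Origin=Z31: 2 rows → {Aircraft,FlightNo} = (S56, 6), (S56, 6) ✓
Origin=Z33: 2 rows → {Aircraft,FlightNo} = (S96, 11), (S96, 11) ✓
The only Origin value with inconsistent RHS is Origin=Z95.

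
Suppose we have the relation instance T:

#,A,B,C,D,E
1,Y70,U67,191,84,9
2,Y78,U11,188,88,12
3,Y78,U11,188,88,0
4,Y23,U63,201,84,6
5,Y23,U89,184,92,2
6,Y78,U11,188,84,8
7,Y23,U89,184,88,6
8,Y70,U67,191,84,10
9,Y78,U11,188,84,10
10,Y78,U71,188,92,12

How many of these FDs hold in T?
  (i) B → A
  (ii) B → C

2

(i) B → A: every LHS value maps to a single RHS value — holds.
(ii) B → C: every LHS value maps to a single RHS value — holds.
2 of the 2 dependencies hold.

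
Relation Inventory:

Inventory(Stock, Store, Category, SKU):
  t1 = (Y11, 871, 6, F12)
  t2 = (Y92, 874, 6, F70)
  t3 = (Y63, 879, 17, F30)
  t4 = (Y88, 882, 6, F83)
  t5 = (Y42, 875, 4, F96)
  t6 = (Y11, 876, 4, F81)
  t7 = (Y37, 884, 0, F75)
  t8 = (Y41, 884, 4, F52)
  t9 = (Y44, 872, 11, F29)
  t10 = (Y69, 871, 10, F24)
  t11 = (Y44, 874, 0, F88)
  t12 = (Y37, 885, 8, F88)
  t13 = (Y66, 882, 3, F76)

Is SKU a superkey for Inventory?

No

Rows 11 and 12 have the same SKU value SKU=F88 but are distinct tuples, so SKU does not determine every attribute — not a superkey.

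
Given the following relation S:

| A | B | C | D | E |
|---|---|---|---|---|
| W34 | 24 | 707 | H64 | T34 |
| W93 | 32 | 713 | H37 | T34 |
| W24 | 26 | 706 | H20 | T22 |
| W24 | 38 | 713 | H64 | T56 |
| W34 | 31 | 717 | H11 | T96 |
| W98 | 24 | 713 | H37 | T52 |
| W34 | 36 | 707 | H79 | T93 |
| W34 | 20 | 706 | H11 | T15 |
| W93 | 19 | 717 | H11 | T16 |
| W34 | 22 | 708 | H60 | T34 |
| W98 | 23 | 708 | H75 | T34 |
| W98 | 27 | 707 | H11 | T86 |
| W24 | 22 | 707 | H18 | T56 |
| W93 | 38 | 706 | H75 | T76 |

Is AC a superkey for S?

Two distinct rows share (A=W34, C=707), so AC does not determine every attribute — not a superkey.

No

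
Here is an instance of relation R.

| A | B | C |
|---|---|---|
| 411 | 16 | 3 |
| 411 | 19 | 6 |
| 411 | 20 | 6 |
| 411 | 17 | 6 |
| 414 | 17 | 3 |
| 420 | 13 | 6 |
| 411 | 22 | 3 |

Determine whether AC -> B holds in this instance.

(A=411, C=3): 2 rows → B takes values {16, 22} — violation
(A=411, C=6): 3 rows → B takes values {19, 20, 17} — violation
(A=414, C=3): 1 row → B = 17 ✓
(A=420, C=6): 1 row → B = 13 ✓
Two rows agree on AC but differ on B, so AC -> B does not hold.

No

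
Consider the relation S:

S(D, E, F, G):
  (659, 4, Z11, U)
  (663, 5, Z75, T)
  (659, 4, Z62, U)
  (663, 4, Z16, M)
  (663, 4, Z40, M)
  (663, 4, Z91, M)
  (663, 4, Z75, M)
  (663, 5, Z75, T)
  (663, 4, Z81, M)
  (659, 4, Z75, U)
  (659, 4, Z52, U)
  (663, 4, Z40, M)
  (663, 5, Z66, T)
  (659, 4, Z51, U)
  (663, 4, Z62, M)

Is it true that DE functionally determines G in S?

Yes

(D=659, E=4): 5 rows → G = U, U, U, U, U ✓
(D=663, E=5): 3 rows → G = T, T, T ✓
(D=663, E=4): 7 rows → G = M, M, M, M, M, M, M ✓
Every DE value is associated with a single G value, so DE -> G holds.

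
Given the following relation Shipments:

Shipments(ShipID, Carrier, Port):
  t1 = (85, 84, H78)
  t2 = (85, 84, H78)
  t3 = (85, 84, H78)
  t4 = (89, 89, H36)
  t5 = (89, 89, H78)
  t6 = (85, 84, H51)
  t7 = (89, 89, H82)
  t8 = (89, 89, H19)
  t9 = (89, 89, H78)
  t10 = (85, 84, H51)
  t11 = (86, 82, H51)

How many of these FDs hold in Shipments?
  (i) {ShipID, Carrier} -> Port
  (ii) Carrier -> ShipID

1

(i) {ShipID, Carrier} -> Port: (ShipID=85, Carrier=84): rows 1, 2, 3, 6, 10 → Port takes values {H78, H51} — violation; (ShipID=89, Carrier=89): rows 4, 5, 7, 8, 9 → Port takes values {H36, H78, H82, H19} — violation — fails.
(ii) Carrier -> ShipID: every LHS value maps to a single RHS value — holds.
1 of the 2 dependencies holds.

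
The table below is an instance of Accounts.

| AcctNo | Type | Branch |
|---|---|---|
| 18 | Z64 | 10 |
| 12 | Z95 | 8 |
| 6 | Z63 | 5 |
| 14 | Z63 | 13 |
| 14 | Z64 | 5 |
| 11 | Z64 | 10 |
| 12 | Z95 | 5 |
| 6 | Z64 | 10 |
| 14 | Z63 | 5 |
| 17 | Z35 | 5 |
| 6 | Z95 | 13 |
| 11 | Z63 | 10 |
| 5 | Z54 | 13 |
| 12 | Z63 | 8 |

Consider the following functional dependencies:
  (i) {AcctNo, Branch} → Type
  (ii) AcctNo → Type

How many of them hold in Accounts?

(i) {AcctNo, Branch} → Type: (AcctNo=12, Branch=8): 2 rows → Type takes values {Z95, Z63} — violation; (AcctNo=14, Branch=5): 2 rows → Type takes values {Z64, Z63} — violation; (AcctNo=11, Branch=10): 2 rows → Type takes values {Z64, Z63} — violation — fails.
(ii) AcctNo → Type: AcctNo=12: 3 rows → Type takes values {Z95, Z63} — violation; AcctNo=6: 3 rows → Type takes values {Z63, Z64, Z95} — violation; AcctNo=14: 3 rows → Type takes values {Z63, Z64} — violation; AcctNo=11: 2 rows → Type takes values {Z64, Z63} — violation — fails.
None of the 2 dependencies hold.

0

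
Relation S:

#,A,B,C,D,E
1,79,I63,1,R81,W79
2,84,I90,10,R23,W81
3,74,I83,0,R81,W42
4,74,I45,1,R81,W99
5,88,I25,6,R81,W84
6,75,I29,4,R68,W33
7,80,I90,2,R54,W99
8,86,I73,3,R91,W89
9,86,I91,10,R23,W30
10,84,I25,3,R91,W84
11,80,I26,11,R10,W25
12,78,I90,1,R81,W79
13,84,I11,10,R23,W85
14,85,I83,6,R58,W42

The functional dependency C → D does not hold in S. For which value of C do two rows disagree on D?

6

C=1: rows 1, 4, 12 → D = R81, R81, R81 ✓
C=10: rows 2, 9, 13 → D = R23, R23, R23 ✓
C=0: row 3 → D = R81 ✓
C=6: rows 5, 14 → D takes values {R81, R58} — violation
C=4: row 6 → D = R68 ✓
C=2: row 7 → D = R54 ✓
C=3: rows 8, 10 → D = R91, R91 ✓
C=11: row 11 → D = R10 ✓
The only C value with inconsistent D is C=6.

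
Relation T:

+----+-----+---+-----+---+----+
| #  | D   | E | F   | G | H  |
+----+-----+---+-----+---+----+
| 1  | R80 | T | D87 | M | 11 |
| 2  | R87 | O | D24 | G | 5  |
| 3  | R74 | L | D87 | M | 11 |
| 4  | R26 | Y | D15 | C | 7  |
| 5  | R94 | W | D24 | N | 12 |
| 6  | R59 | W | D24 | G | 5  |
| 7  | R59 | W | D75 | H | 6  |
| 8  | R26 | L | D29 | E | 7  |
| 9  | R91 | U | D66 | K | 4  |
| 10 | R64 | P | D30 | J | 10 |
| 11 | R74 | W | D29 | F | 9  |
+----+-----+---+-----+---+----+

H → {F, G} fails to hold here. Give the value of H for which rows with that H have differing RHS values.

7

H=11: rows 1, 3 → {F,G} = (D87, M), (D87, M) ✓
H=5: rows 2, 6 → {F,G} = (D24, G), (D24, G) ✓
H=7: rows 4, 8 → {F,G} takes values {(D15, C), (D29, E)} — violation
H=12: row 5 → {F,G} = (D24, N) ✓
H=6: row 7 → {F,G} = (D75, H) ✓
H=4: row 9 → {F,G} = (D66, K) ✓
H=10: row 10 → {F,G} = (D30, J) ✓
H=9: row 11 → {F,G} = (D29, F) ✓
The only H value with inconsistent RHS is H=7.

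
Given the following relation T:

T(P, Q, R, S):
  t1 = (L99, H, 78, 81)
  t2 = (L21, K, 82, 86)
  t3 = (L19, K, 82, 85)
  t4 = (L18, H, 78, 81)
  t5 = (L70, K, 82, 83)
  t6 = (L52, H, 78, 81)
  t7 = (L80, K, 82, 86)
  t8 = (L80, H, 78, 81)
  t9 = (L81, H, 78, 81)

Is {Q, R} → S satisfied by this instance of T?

No

(Q=H, R=78): rows 1, 4, 6, 8, 9 → S = 81, 81, 81, 81, 81 ✓
(Q=K, R=82): rows 2, 3, 5, 7 → S takes values {86, 85, 83} — violation
Two rows agree on {Q, R} but differ on S, so {Q, R} → S does not hold.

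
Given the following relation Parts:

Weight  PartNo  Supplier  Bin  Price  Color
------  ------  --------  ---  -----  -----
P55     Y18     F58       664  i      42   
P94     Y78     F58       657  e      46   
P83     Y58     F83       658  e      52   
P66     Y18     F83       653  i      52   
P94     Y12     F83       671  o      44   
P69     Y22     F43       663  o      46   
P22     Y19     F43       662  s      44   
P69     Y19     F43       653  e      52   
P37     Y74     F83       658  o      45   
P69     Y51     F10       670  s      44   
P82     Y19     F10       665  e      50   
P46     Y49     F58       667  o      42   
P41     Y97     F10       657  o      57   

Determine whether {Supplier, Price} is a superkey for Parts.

No

Two distinct rows share (Supplier=F83, Price=o), so {Supplier, Price} does not determine every attribute — not a superkey.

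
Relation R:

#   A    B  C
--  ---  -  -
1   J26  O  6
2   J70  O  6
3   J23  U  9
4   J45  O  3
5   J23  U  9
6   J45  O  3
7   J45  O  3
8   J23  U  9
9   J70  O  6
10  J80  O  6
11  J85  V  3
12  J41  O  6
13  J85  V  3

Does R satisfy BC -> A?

(B=O, C=6): rows 1, 2, 9, 10, 12 → A takes values {J26, J70, J80, J41} — violation
(B=U, C=9): rows 3, 5, 8 → A = J23, J23, J23 ✓
(B=O, C=3): rows 4, 6, 7 → A = J45, J45, J45 ✓
(B=V, C=3): rows 11, 13 → A = J85, J85 ✓
Two rows agree on BC but differ on A, so BC -> A does not hold.

No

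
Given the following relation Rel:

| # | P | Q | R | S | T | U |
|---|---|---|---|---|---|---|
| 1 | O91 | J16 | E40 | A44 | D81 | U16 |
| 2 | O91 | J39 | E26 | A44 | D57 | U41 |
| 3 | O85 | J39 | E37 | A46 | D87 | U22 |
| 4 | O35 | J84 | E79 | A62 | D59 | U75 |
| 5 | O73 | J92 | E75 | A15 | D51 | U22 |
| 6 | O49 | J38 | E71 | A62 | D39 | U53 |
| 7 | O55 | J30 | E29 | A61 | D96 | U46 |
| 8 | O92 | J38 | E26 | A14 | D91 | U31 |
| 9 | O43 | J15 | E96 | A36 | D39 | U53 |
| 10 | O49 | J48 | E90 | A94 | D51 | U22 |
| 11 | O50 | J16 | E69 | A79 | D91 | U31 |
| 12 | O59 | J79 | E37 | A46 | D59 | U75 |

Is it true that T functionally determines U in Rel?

T=D81: row 1 → U = U16 ✓
T=D57: row 2 → U = U41 ✓
T=D87: row 3 → U = U22 ✓
T=D59: rows 4, 12 → U = U75, U75 ✓
T=D51: rows 5, 10 → U = U22, U22 ✓
T=D39: rows 6, 9 → U = U53, U53 ✓
T=D96: row 7 → U = U46 ✓
T=D91: rows 8, 11 → U = U31, U31 ✓
Every T value is associated with a single U value, so T -> U holds.

Yes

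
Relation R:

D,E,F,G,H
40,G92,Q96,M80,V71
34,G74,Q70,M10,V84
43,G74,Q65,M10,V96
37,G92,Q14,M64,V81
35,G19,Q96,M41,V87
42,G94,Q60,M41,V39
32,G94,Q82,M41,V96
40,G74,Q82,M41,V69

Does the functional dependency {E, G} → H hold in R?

No

(E=G92, G=M80): 1 row → H = V71 ✓
(E=G74, G=M10): 2 rows → H takes values {V84, V96} — violation
(E=G92, G=M64): 1 row → H = V81 ✓
(E=G19, G=M41): 1 row → H = V87 ✓
(E=G94, G=M41): 2 rows → H takes values {V39, V96} — violation
(E=G74, G=M41): 1 row → H = V69 ✓
Two rows agree on {E, G} but differ on H, so {E, G} → H does not hold.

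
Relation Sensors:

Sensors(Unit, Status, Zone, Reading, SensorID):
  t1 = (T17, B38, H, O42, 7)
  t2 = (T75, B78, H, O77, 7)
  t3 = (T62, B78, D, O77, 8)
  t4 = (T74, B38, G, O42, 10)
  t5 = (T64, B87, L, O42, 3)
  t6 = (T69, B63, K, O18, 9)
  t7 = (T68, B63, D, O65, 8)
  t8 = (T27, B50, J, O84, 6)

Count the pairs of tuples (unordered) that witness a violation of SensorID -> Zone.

0

SensorID=7: all 2 rows agree on Zone — 0 pairs.
SensorID=8: all 2 rows agree on Zone — 0 pairs.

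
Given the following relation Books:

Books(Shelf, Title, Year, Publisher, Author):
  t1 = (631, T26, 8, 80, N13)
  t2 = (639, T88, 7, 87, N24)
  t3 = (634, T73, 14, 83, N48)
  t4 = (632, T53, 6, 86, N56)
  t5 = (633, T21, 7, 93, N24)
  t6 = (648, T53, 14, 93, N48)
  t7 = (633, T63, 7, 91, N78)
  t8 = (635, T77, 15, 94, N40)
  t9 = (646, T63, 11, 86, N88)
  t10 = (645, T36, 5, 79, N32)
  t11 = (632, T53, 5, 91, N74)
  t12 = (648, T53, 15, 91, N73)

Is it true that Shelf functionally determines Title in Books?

No

Shelf=631: row 1 → Title = T26 ✓
Shelf=639: row 2 → Title = T88 ✓
Shelf=634: row 3 → Title = T73 ✓
Shelf=632: rows 4, 11 → Title = T53, T53 ✓
Shelf=633: rows 5, 7 → Title takes values {T21, T63} — violation
Shelf=648: rows 6, 12 → Title = T53, T53 ✓
Shelf=635: row 8 → Title = T77 ✓
Shelf=646: row 9 → Title = T63 ✓
Shelf=645: row 10 → Title = T36 ✓
Two rows agree on Shelf but differ on Title, so Shelf -> Title does not hold.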